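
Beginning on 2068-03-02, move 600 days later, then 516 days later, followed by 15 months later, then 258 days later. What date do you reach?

March 8, 2073

Advancing 600 days from March 2, 2068:
March has 31 days, so 31 − 2 = 29 days remain after March 2, 2068; 600 − 29 = 571 left.
April 2068 has 30 days: 571 − 30 = 541 left.
May 2068 has 31 days: 541 − 31 = 510 left.
June 2068 has 30 days: 510 − 30 = 480 left.
July 2068 has 31 days: 480 − 31 = 449 left.
August 2068 has 31 days: 449 − 31 = 418 left.
September 2068 has 30 days: 418 − 30 = 388 left.
October 2068 has 31 days: 388 − 31 = 357 left.
November 2068 has 30 days: 357 − 30 = 327 left.
December 2068 has 31 days: 327 − 31 = 296 left.
January 2069 has 31 days: 296 − 31 = 265 left.
February 2069 has 28 days (2069 is not a leap year): 265 − 28 = 237 left.
March 2069 has 31 days: 237 − 31 = 206 left.
April 2069 has 30 days: 206 − 30 = 176 left.
May 2069 has 31 days: 176 − 31 = 145 left.
June 2069 has 30 days: 145 − 30 = 115 left.
July 2069 has 31 days: 115 − 31 = 84 left.
August 2069 has 31 days: 84 − 31 = 53 left.
September 2069 has 30 days: 53 − 30 = 23 left.
23 days into October 2069 → October 23, 2069.
Advancing 516 days from October 23, 2069:
October has 31 days, so 31 − 23 = 8 days remain after October 23, 2069; 516 − 8 = 508 left.
November 2069 has 30 days: 508 − 30 = 478 left.
December 2069 has 31 days: 478 − 31 = 447 left.
January 2070 has 31 days: 447 − 31 = 416 left.
February 2070 has 28 days (2070 is not a leap year): 416 − 28 = 388 left.
March 2070 has 31 days: 388 − 31 = 357 left.
April 2070 has 30 days: 357 − 30 = 327 left.
May 2070 has 31 days: 327 − 31 = 296 left.
June 2070 has 30 days: 296 − 30 = 266 left.
July 2070 has 31 days: 266 − 31 = 235 left.
August 2070 has 31 days: 235 − 31 = 204 left.
September 2070 has 30 days: 204 − 30 = 174 left.
October 2070 has 31 days: 174 − 31 = 143 left.
November 2070 has 30 days: 143 − 30 = 113 left.
December 2070 has 31 days: 113 − 31 = 82 left.
January 2071 has 31 days: 82 − 31 = 51 left.
February 2071 has 28 days (2071 is not a leap year): 51 − 28 = 23 left.
23 days into March 2071 → March 23, 2071.
Counting forward 15 months from March 23, 2071:
month 3 + 15 = 18, which is month 6 of year 2072 → June 2072.
Day 23 is valid in June, giving June 23, 2072.
Adding 258 days from June 23, 2072:
June has 30 days, so 30 − 23 = 7 days remain after June 23, 2072; 258 − 7 = 251 left.
July 2072 has 31 days: 251 − 31 = 220 left.
August 2072 has 31 days: 220 − 31 = 189 left.
September 2072 has 30 days: 189 − 30 = 159 left.
October 2072 has 31 days: 159 − 31 = 128 left.
November 2072 has 30 days: 128 − 30 = 98 left.
December 2072 has 31 days: 98 − 31 = 67 left.
January 2073 has 31 days: 67 − 31 = 36 left.
February 2073 has 28 days (2073 is not a leap year): 36 − 28 = 8 left.
8 days into March 2073 → March 8, 2073.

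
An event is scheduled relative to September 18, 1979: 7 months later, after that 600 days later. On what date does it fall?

December 9, 1981

Adding 7 months from September 18, 1979:
month 9 + 7 = 16, which is month 4 of year 1980 → April 1980.
Day 18 is valid in April, giving April 18, 1980.
Counting forward 600 days from April 18, 1980:
April has 30 days, so 30 − 18 = 12 days remain after April 18, 1980; 600 − 12 = 588 left.
May 1980 has 31 days: 588 − 31 = 557 left.
June 1980 has 30 days: 557 − 30 = 527 left.
July 1980 has 31 days: 527 − 31 = 496 left.
August 1980 has 31 days: 496 − 31 = 465 left.
September 1980 has 30 days: 465 − 30 = 435 left.
October 1980 has 31 days: 435 − 31 = 404 left.
November 1980 has 30 days: 404 − 30 = 374 left.
December 1980 has 31 days: 374 − 31 = 343 left.
January 1981 has 31 days: 343 − 31 = 312 left.
February 1981 has 28 days (1981 is not a leap year): 312 − 28 = 284 left.
March 1981 has 31 days: 284 − 31 = 253 left.
April 1981 has 30 days: 253 − 30 = 223 left.
May 1981 has 31 days: 223 − 31 = 192 left.
June 1981 has 30 days: 192 − 30 = 162 left.
July 1981 has 31 days: 162 − 31 = 131 left.
August 1981 has 31 days: 131 − 31 = 100 left.
September 1981 has 30 days: 100 − 30 = 70 left.
October 1981 has 31 days: 70 − 31 = 39 left.
November 1981 has 30 days: 39 − 30 = 9 left.
9 days into December 1981 → December 9, 1981.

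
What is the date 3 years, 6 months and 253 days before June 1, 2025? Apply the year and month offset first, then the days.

March 23, 2021

Subtracting 3 years, 6 months and 253 days from June 1, 2025: first the month/year part, then the days.
-3 years → 2022; month 6 − 6 = 0, which is month 12 of year 2021 → December 2021.
Day 1 is valid in December, giving December 1, 2021.
Now subtract 253 days from December 1, 2021.
Going back 1 day from December 1, 2021 reaches the end of the previous month; 253 − 1 = 252 left.
November 2021 has 30 days: 252 − 30 = 222 left.
October 2021 has 31 days: 222 − 31 = 191 left.
September 2021 has 30 days: 191 − 30 = 161 left.
August 2021 has 31 days: 161 − 31 = 130 left.
July 2021 has 31 days: 130 − 31 = 99 left.
June 2021 has 30 days: 99 − 30 = 69 left.
May 2021 has 31 days: 69 − 31 = 38 left.
April 2021 has 30 days: 38 − 30 = 8 left.
March 2021 has 31 days; 31 − 8 = 23 → March 23, 2021.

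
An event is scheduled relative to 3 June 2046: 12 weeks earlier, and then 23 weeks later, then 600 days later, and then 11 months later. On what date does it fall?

March 10, 2049

Going back 12 weeks (= 84 days) from June 3, 2046:
Going back 3 days from June 3, 2046 reaches the end of the previous month; 84 − 3 = 81 left.
May 2046 has 31 days: 81 − 31 = 50 left.
April 2046 has 30 days: 50 − 30 = 20 left.
March 2046 has 31 days; 31 − 20 = 11 → March 11, 2046.
Adding 23 weeks (= 161 days) from March 11, 2046:
March has 31 days, so 31 − 11 = 20 days remain after March 11, 2046; 161 − 20 = 141 left.
April 2046 has 30 days: 141 − 30 = 111 left.
May 2046 has 31 days: 111 − 31 = 80 left.
June 2046 has 30 days: 80 − 30 = 50 left.
July 2046 has 31 days: 50 − 31 = 19 left.
19 days into August 2046 → August 19, 2046.
Advancing 600 days from August 19, 2046:
August has 31 days, so 31 − 19 = 12 days remain after August 19, 2046; 600 − 12 = 588 left.
September 2046 has 30 days: 588 − 30 = 558 left.
October 2046 has 31 days: 558 − 31 = 527 left.
November 2046 has 30 days: 527 − 30 = 497 left.
December 2046 has 31 days: 497 − 31 = 466 left.
January 2047 has 31 days: 466 − 31 = 435 left.
February 2047 has 28 days (2047 is not a leap year): 435 − 28 = 407 left.
March 2047 has 31 days: 407 − 31 = 376 left.
April 2047 has 30 days: 376 − 30 = 346 left.
May 2047 has 31 days: 346 − 31 = 315 left.
June 2047 has 30 days: 315 − 30 = 285 left.
July 2047 has 31 days: 285 − 31 = 254 left.
August 2047 has 31 days: 254 − 31 = 223 left.
September 2047 has 30 days: 223 − 30 = 193 left.
October 2047 has 31 days: 193 − 31 = 162 left.
November 2047 has 30 days: 162 − 30 = 132 left.
December 2047 has 31 days: 132 − 31 = 101 left.
January 2048 has 31 days: 101 − 31 = 70 left.
February 2048 has 29 days (2048 is a leap year): 70 − 29 = 41 left.
March 2048 has 31 days: 41 − 31 = 10 left.
10 days into April 2048 → April 10, 2048.
Advancing 11 months from April 10, 2048:
month 4 + 11 = 15, which is month 3 of year 2049 → March 2049.
Day 10 is valid in March, giving March 10, 2049.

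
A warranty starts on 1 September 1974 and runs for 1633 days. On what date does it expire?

Counting forward 1633 days from September 1, 1974.
September has 30 days, so 30 − 1 = 29 days remain after September 1, 1974; 1633 − 29 = 1604 left.
October 1974 has 31 days: 1604 − 31 = 1573 left.
November 1974 has 30 days: 1573 − 30 = 1543 left.
December 1974 has 31 days: 1543 − 31 = 1512 left.
January 1975 has 31 days: 1512 − 31 = 1481 left.
February 1975 has 28 days (1975 is not a leap year): 1481 − 28 = 1453 left.
March 1975 has 31 days: 1453 − 31 = 1422 left.
April 1975 has 30 days: 1422 − 30 = 1392 left.
May 1975 has 31 days: 1392 − 31 = 1361 left.
June 1975 has 30 days: 1361 − 30 = 1331 left.
July 1975 has 31 days: 1331 − 31 = 1300 left.
August 1975 has 31 days: 1300 − 31 = 1269 left.
September 1975 has 30 days: 1269 − 30 = 1239 left.
October 1975 has 31 days: 1239 − 31 = 1208 left.
November 1975 has 30 days: 1208 − 30 = 1178 left.
December 1975 has 31 days: 1178 − 31 = 1147 left.
January 1976 has 31 days: 1147 − 31 = 1116 left.
February 1976 has 29 days (1976 is a leap year): 1116 − 29 = 1087 left.
March 1976 has 31 days: 1087 − 31 = 1056 left.
April 1976 has 30 days: 1056 − 30 = 1026 left.
May 1976 has 31 days: 1026 − 31 = 995 left.
June 1976 has 30 days: 995 − 30 = 965 left.
July 1976 has 31 days: 965 − 31 = 934 left.
August 1976 has 31 days: 934 − 31 = 903 left.
September 1976 has 30 days: 903 − 30 = 873 left.
October 1976 has 31 days: 873 − 31 = 842 left.
November 1976 has 30 days: 842 − 30 = 812 left.
December 1976 has 31 days: 812 − 31 = 781 left.
January 1977 has 31 days: 781 − 31 = 750 left.
February 1977 has 28 days (1977 is not a leap year): 750 − 28 = 722 left.
March 1977 has 31 days: 722 − 31 = 691 left.
April 1977 has 30 days: 691 − 30 = 661 left.
May 1977 has 31 days: 661 − 31 = 630 left.
June 1977 has 30 days: 630 − 30 = 600 left.
July 1977 has 31 days: 600 − 31 = 569 left.
August 1977 has 31 days: 569 − 31 = 538 left.
September 1977 has 30 days: 538 − 30 = 508 left.
October 1977 has 31 days: 508 − 31 = 477 left.
November 1977 has 30 days: 477 − 30 = 447 left.
December 1977 has 31 days: 447 − 31 = 416 left.
January 1978 has 31 days: 416 − 31 = 385 left.
February 1978 has 28 days (1978 is not a leap year): 385 − 28 = 357 left.
March 1978 has 31 days: 357 − 31 = 326 left.
April 1978 has 30 days: 326 − 30 = 296 left.
May 1978 has 31 days: 296 − 31 = 265 left.
June 1978 has 30 days: 265 − 30 = 235 left.
July 1978 has 31 days: 235 − 31 = 204 left.
August 1978 has 31 days: 204 − 31 = 173 left.
September 1978 has 30 days: 173 − 30 = 143 left.
October 1978 has 31 days: 143 − 31 = 112 left.
November 1978 has 30 days: 112 − 30 = 82 left.
December 1978 has 31 days: 82 − 31 = 51 left.
January 1979 has 31 days: 51 − 31 = 20 left.
20 days into February 1979 → February 20, 1979.

February 20, 1979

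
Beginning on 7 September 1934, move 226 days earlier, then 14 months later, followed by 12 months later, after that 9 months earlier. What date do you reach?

Subtracting 226 days from September 7, 1934:
Going back 7 days from September 7, 1934 reaches the end of the previous month; 226 − 7 = 219 left.
August 1934 has 31 days: 219 − 31 = 188 left.
July 1934 has 31 days: 188 − 31 = 157 left.
June 1934 has 30 days: 157 − 30 = 127 left.
May 1934 has 31 days: 127 − 31 = 96 left.
April 1934 has 30 days: 96 − 30 = 66 left.
March 1934 has 31 days: 66 − 31 = 35 left.
February 1934 has 28 days (1934 is not a leap year): 35 − 28 = 7 left.
January 1934 has 31 days; 31 − 7 = 24 → January 24, 1934.
Adding 14 months from January 24, 1934:
month 1 + 14 = 15, which is month 3 of year 1935 → March 1935.
Day 24 is valid in March, giving March 24, 1935.
Counting forward 12 months from March 24, 1935:
month 3 + 12 = 15, which is month 3 of year 1936 → March 1936.
Day 24 is valid in March, giving March 24, 1936.
Going back 9 months from March 24, 1936:
month 3 − 9 = -6, which is month 6 of year 1935 → June 1935.
Day 24 is valid in June, giving June 24, 1935.

June 24, 1935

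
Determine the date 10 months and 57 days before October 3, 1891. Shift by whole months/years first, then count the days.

October 7, 1890

Counting back 10 months and 57 days from October 3, 1891: first the month/year part, then the days.
month 10 − 10 = 0, which is month 12 of year 1890 → December 1890.
Day 3 is valid in December, giving December 3, 1890.
Now subtract 57 days from December 3, 1890.
Going back 3 days from December 3, 1890 reaches the end of the previous month; 57 − 3 = 54 left.
November 1890 has 30 days: 54 − 30 = 24 left.
October 1890 has 31 days; 31 − 24 = 7 → October 7, 1890.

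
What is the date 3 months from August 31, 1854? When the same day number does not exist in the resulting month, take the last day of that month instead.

November 30, 1854

Counting forward 3 months from August 31, 1854.
month 8 + 3 = 11 → November 1854.
November 1854 has only 30 days and the start was day 31, so the date clamps to November 30, 1854.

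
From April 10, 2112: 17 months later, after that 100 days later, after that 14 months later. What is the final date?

Adding 17 months from April 10, 2112:
month 4 + 17 = 21, which is month 9 of year 2113 → September 2113.
Day 10 is valid in September, giving September 10, 2113.
Advancing 100 days from September 10, 2113:
September has 30 days, so 30 − 10 = 20 days remain after September 10, 2113; 100 − 20 = 80 left.
October 2113 has 31 days: 80 − 31 = 49 left.
November 2113 has 30 days: 49 − 30 = 19 left.
19 days into December 2113 → December 19, 2113.
Counting forward 14 months from December 19, 2113:
month 12 + 14 = 26, which is month 2 of year 2115 → February 2115.
Day 19 is valid in February, giving February 19, 2115.

February 19, 2115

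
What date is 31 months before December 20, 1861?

Counting back 31 months from December 20, 1861.
month 12 − 31 = -19, which is month 5 of year 1859 → May 1859.
Day 20 is valid in May, giving May 20, 1859.

May 20, 1859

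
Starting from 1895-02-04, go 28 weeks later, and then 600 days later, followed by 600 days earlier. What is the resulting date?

Adding 28 weeks (= 196 days) from February 4, 1895:
February has 28 days, so 28 − 4 = 24 days remain after February 4, 1895; 196 − 24 = 172 left.
March 1895 has 31 days: 172 − 31 = 141 left.
April 1895 has 30 days: 141 − 30 = 111 left.
May 1895 has 31 days: 111 − 31 = 80 left.
June 1895 has 30 days: 80 − 30 = 50 left.
July 1895 has 31 days: 50 − 31 = 19 left.
19 days into August 1895 → August 19, 1895.
Counting forward 600 days from August 19, 1895:
August has 31 days, so 31 − 19 = 12 days remain after August 19, 1895; 600 − 12 = 588 left.
September 1895 has 30 days: 588 − 30 = 558 left.
October 1895 has 31 days: 558 − 31 = 527 left.
November 1895 has 30 days: 527 − 30 = 497 left.
December 1895 has 31 days: 497 − 31 = 466 left.
January 1896 has 31 days: 466 − 31 = 435 left.
February 1896 has 29 days (1896 is a leap year): 435 − 29 = 406 left.
March 1896 has 31 days: 406 − 31 = 375 left.
April 1896 has 30 days: 375 − 30 = 345 left.
May 1896 has 31 days: 345 − 31 = 314 left.
June 1896 has 30 days: 314 − 30 = 284 left.
July 1896 has 31 days: 284 − 31 = 253 left.
August 1896 has 31 days: 253 − 31 = 222 left.
September 1896 has 30 days: 222 − 30 = 192 left.
October 1896 has 31 days: 192 − 31 = 161 left.
November 1896 has 30 days: 161 − 30 = 131 left.
December 1896 has 31 days: 131 − 31 = 100 left.
January 1897 has 31 days: 100 − 31 = 69 left.
February 1897 has 28 days (1897 is not a leap year): 69 − 28 = 41 left.
March 1897 has 31 days: 41 − 31 = 10 left.
10 days into April 1897 → April 10, 1897.
Subtracting 600 days from April 10, 1897:
Going back 10 days from April 10, 1897 reaches the end of the previous month; 600 − 10 = 590 left.
March 1897 has 31 days: 590 − 31 = 559 left.
February 1897 has 28 days (1897 is not a leap year): 559 − 28 = 531 left.
January 1897 has 31 days: 531 − 31 = 500 left.
December 1896 has 31 days: 500 − 31 = 469 left.
November 1896 has 30 days: 469 − 30 = 439 left.
October 1896 has 31 days: 439 − 31 = 408 left.
September 1896 has 30 days: 408 − 30 = 378 left.
August 1896 has 31 days: 378 − 31 = 347 left.
July 1896 has 31 days: 347 − 31 = 316 left.
June 1896 has 30 days: 316 − 30 = 286 left.
May 1896 has 31 days: 286 − 31 = 255 left.
April 1896 has 30 days: 255 − 30 = 225 left.
March 1896 has 31 days: 225 − 31 = 194 left.
February 1896 has 29 days (1896 is a leap year): 194 − 29 = 165 left.
January 1896 has 31 days: 165 − 31 = 134 left.
December 1895 has 31 days: 134 − 31 = 103 left.
November 1895 has 30 days: 103 − 30 = 73 left.
October 1895 has 31 days: 73 − 31 = 42 left.
September 1895 has 30 days: 42 − 30 = 12 left.
August 1895 has 31 days; 31 − 12 = 19 → August 19, 1895.

August 19, 1895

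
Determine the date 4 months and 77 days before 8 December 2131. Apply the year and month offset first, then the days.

Counting back 4 months and 77 days from December 8, 2131: first the month/year part, then the days.
month 12 − 4 = 8 → August 2131.
Day 8 is valid in August, giving August 8, 2131.
Now subtract 77 days from August 8, 2131.
Going back 8 days from August 8, 2131 reaches the end of the previous month; 77 − 8 = 69 left.
July 2131 has 31 days: 69 − 31 = 38 left.
June 2131 has 30 days: 38 − 30 = 8 left.
May 2131 has 31 days; 31 − 8 = 23 → May 23, 2131.

May 23, 2131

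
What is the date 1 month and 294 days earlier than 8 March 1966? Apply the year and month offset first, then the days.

Going back 1 month and 294 days from March 8, 1966: first the month/year part, then the days.
month 3 − 1 = 2 → February 1966.
Day 8 is valid in February, giving February 8, 1966.
Now subtract 294 days from February 8, 1966.
Going back 8 days from February 8, 1966 reaches the end of the previous month; 294 − 8 = 286 left.
January 1966 has 31 days: 286 − 31 = 255 left.
December 1965 has 31 days: 255 − 31 = 224 left.
November 1965 has 30 days: 224 − 30 = 194 left.
October 1965 has 31 days: 194 − 31 = 163 left.
September 1965 has 30 days: 163 − 30 = 133 left.
August 1965 has 31 days: 133 − 31 = 102 left.
July 1965 has 31 days: 102 − 31 = 71 left.
June 1965 has 30 days: 71 − 30 = 41 left.
May 1965 has 31 days: 41 − 31 = 10 left.
April 1965 has 30 days; 30 − 10 = 20 → April 20, 1965.

April 20, 1965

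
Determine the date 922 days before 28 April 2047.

Subtracting 922 days from April 28, 2047.
Going back 28 days from April 28, 2047 reaches the end of the previous month; 922 − 28 = 894 left.
March 2047 has 31 days: 894 − 31 = 863 left.
February 2047 has 28 days (2047 is not a leap year): 863 − 28 = 835 left.
January 2047 has 31 days: 835 − 31 = 804 left.
December 2046 has 31 days: 804 − 31 = 773 left.
November 2046 has 30 days: 773 − 30 = 743 left.
October 2046 has 31 days: 743 − 31 = 712 left.
September 2046 has 30 days: 712 − 30 = 682 left.
August 2046 has 31 days: 682 − 31 = 651 left.
July 2046 has 31 days: 651 − 31 = 620 left.
June 2046 has 30 days: 620 − 30 = 590 left.
May 2046 has 31 days: 590 − 31 = 559 left.
April 2046 has 30 days: 559 − 30 = 529 left.
March 2046 has 31 days: 529 − 31 = 498 left.
February 2046 has 28 days (2046 is not a leap year): 498 − 28 = 470 left.
January 2046 has 31 days: 470 − 31 = 439 left.
December 2045 has 31 days: 439 − 31 = 408 left.
November 2045 has 30 days: 408 − 30 = 378 left.
October 2045 has 31 days: 378 − 31 = 347 left.
September 2045 has 30 days: 347 − 30 = 317 left.
August 2045 has 31 days: 317 − 31 = 286 left.
July 2045 has 31 days: 286 − 31 = 255 left.
June 2045 has 30 days: 255 − 30 = 225 left.
May 2045 has 31 days: 225 − 31 = 194 left.
April 2045 has 30 days: 194 − 30 = 164 left.
March 2045 has 31 days: 164 − 31 = 133 left.
February 2045 has 28 days (2045 is not a leap year): 133 − 28 = 105 left.
January 2045 has 31 days: 105 − 31 = 74 left.
December 2044 has 31 days: 74 − 31 = 43 left.
November 2044 has 30 days: 43 − 30 = 13 left.
October 2044 has 31 days; 31 − 13 = 18 → October 18, 2044.

October 18, 2044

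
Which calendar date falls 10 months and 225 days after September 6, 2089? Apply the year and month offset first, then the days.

Adding 10 months and 225 days from September 6, 2089: first the month/year part, then the days.
month 9 + 10 = 19, which is month 7 of year 2090 → July 2090.
Day 6 is valid in July, giving July 6, 2090.
Now add 225 days from July 6, 2090.
July has 31 days, so 31 − 6 = 25 days remain after July 6, 2090; 225 − 25 = 200 left.
August 2090 has 31 days: 200 − 31 = 169 left.
September 2090 has 30 days: 169 − 30 = 139 left.
October 2090 has 31 days: 139 − 31 = 108 left.
November 2090 has 30 days: 108 − 30 = 78 left.
December 2090 has 31 days: 78 − 31 = 47 left.
January 2091 has 31 days: 47 − 31 = 16 left.
16 days into February 2091 → February 16, 2091.

February 16, 2091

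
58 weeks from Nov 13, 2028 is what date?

Counting forward 58 weeks = 406 days from November 13, 2028.
November has 30 days, so 30 − 13 = 17 days remain after November 13, 2028; 406 − 17 = 389 left.
December 2028 has 31 days: 389 − 31 = 358 left.
January 2029 has 31 days: 358 − 31 = 327 left.
February 2029 has 28 days (2029 is not a leap year): 327 − 28 = 299 left.
March 2029 has 31 days: 299 − 31 = 268 left.
April 2029 has 30 days: 268 − 30 = 238 left.
May 2029 has 31 days: 238 − 31 = 207 left.
June 2029 has 30 days: 207 − 30 = 177 left.
July 2029 has 31 days: 177 − 31 = 146 left.
August 2029 has 31 days: 146 − 31 = 115 left.
September 2029 has 30 days: 115 − 30 = 85 left.
October 2029 has 31 days: 85 − 31 = 54 left.
November 2029 has 30 days: 54 − 30 = 24 left.
24 days into December 2029 → December 24, 2029.

December 24, 2029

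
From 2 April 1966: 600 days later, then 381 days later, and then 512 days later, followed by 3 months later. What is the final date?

August 4, 1970

Counting forward 600 days from April 2, 1966:
April has 30 days, so 30 − 2 = 28 days remain after April 2, 1966; 600 − 28 = 572 left.
May 1966 has 31 days: 572 − 31 = 541 left.
June 1966 has 30 days: 541 − 30 = 511 left.
July 1966 has 31 days: 511 − 31 = 480 left.
August 1966 has 31 days: 480 − 31 = 449 left.
September 1966 has 30 days: 449 − 30 = 419 left.
October 1966 has 31 days: 419 − 31 = 388 left.
November 1966 has 30 days: 388 − 30 = 358 left.
December 1966 has 31 days: 358 − 31 = 327 left.
January 1967 has 31 days: 327 − 31 = 296 left.
February 1967 has 28 days (1967 is not a leap year): 296 − 28 = 268 left.
March 1967 has 31 days: 268 − 31 = 237 left.
April 1967 has 30 days: 237 − 30 = 207 left.
May 1967 has 31 days: 207 − 31 = 176 left.
June 1967 has 30 days: 176 − 30 = 146 left.
July 1967 has 31 days: 146 − 31 = 115 left.
August 1967 has 31 days: 115 − 31 = 84 left.
September 1967 has 30 days: 84 − 30 = 54 left.
October 1967 has 31 days: 54 − 31 = 23 left.
23 days into November 1967 → November 23, 1967.
Advancing 381 days from November 23, 1967:
November has 30 days, so 30 − 23 = 7 days remain after November 23, 1967; 381 − 7 = 374 left.
December 1967 has 31 days: 374 − 31 = 343 left.
January 1968 has 31 days: 343 − 31 = 312 left.
February 1968 has 29 days (1968 is a leap year): 312 − 29 = 283 left.
March 1968 has 31 days: 283 − 31 = 252 left.
April 1968 has 30 days: 252 − 30 = 222 left.
May 1968 has 31 days: 222 − 31 = 191 left.
June 1968 has 30 days: 191 − 30 = 161 left.
July 1968 has 31 days: 161 − 31 = 130 left.
August 1968 has 31 days: 130 − 31 = 99 left.
September 1968 has 30 days: 99 − 30 = 69 left.
October 1968 has 31 days: 69 − 31 = 38 left.
November 1968 has 30 days: 38 − 30 = 8 left.
8 days into December 1968 → December 8, 1968.
Advancing 512 days from December 8, 1968:
December has 31 days, so 31 − 8 = 23 days remain after December 8, 1968; 512 − 23 = 489 left.
January 1969 has 31 days: 489 − 31 = 458 left.
February 1969 has 28 days (1969 is not a leap year): 458 − 28 = 430 left.
March 1969 has 31 days: 430 − 31 = 399 left.
April 1969 has 30 days: 399 − 30 = 369 left.
May 1969 has 31 days: 369 − 31 = 338 left.
June 1969 has 30 days: 338 − 30 = 308 left.
July 1969 has 31 days: 308 − 31 = 277 left.
August 1969 has 31 days: 277 − 31 = 246 left.
September 1969 has 30 days: 246 − 30 = 216 left.
October 1969 has 31 days: 216 − 31 = 185 left.
November 1969 has 30 days: 185 − 30 = 155 left.
December 1969 has 31 days: 155 − 31 = 124 left.
January 1970 has 31 days: 124 − 31 = 93 left.
February 1970 has 28 days (1970 is not a leap year): 93 − 28 = 65 left.
March 1970 has 31 days: 65 − 31 = 34 left.
April 1970 has 30 days: 34 − 30 = 4 left.
4 days into May 1970 → May 4, 1970.
Counting forward 3 months from May 4, 1970:
month 5 + 3 = 8 → August 1970.
Day 4 is valid in August, giving August 4, 1970.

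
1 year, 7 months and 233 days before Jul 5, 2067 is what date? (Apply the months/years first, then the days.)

April 16, 2065

Subtracting 1 year, 7 months and 233 days from July 5, 2067: first the month/year part, then the days.
-1 year → 2066; month 7 − 7 = 0, which is month 12 of year 2065 → December 2065.
Day 5 is valid in December, giving December 5, 2065.
Now subtract 233 days from December 5, 2065.
Going back 5 days from December 5, 2065 reaches the end of the previous month; 233 − 5 = 228 left.
November 2065 has 30 days: 228 − 30 = 198 left.
October 2065 has 31 days: 198 − 31 = 167 left.
September 2065 has 30 days: 167 − 30 = 137 left.
August 2065 has 31 days: 137 − 31 = 106 left.
July 2065 has 31 days: 106 − 31 = 75 left.
June 2065 has 30 days: 75 − 30 = 45 left.
May 2065 has 31 days: 45 − 31 = 14 left.
April 2065 has 30 days; 30 − 14 = 16 → April 16, 2065.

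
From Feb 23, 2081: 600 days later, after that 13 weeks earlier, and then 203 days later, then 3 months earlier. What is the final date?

November 5, 2082

Advancing 600 days from February 23, 2081:
February has 28 days, so 28 − 23 = 5 days remain after February 23, 2081; 600 − 5 = 595 left.
March 2081 has 31 days: 595 − 31 = 564 left.
April 2081 has 30 days: 564 − 30 = 534 left.
May 2081 has 31 days: 534 − 31 = 503 left.
June 2081 has 30 days: 503 − 30 = 473 left.
July 2081 has 31 days: 473 − 31 = 442 left.
August 2081 has 31 days: 442 − 31 = 411 left.
September 2081 has 30 days: 411 − 30 = 381 left.
October 2081 has 31 days: 381 − 31 = 350 left.
November 2081 has 30 days: 350 − 30 = 320 left.
December 2081 has 31 days: 320 − 31 = 289 left.
January 2082 has 31 days: 289 − 31 = 258 left.
February 2082 has 28 days (2082 is not a leap year): 258 − 28 = 230 left.
March 2082 has 31 days: 230 − 31 = 199 left.
April 2082 has 30 days: 199 − 30 = 169 left.
May 2082 has 31 days: 169 − 31 = 138 left.
June 2082 has 30 days: 138 − 30 = 108 left.
July 2082 has 31 days: 108 − 31 = 77 left.
August 2082 has 31 days: 77 − 31 = 46 left.
September 2082 has 30 days: 46 − 30 = 16 left.
16 days into October 2082 → October 16, 2082.
Counting back 13 weeks (= 91 days) from October 16, 2082:
Going back 16 days from October 16, 2082 reaches the end of the previous month; 91 − 16 = 75 left.
September 2082 has 30 days: 75 − 30 = 45 left.
August 2082 has 31 days: 45 − 31 = 14 left.
July 2082 has 31 days; 31 − 14 = 17 → July 17, 2082.
Counting forward 203 days from July 17, 2082:
July has 31 days, so 31 − 17 = 14 days remain after July 17, 2082; 203 − 14 = 189 left.
August 2082 has 31 days: 189 − 31 = 158 left.
September 2082 has 30 days: 158 − 30 = 128 left.
October 2082 has 31 days: 128 − 31 = 97 left.
November 2082 has 30 days: 97 − 30 = 67 left.
December 2082 has 31 days: 67 − 31 = 36 left.
January 2083 has 31 days: 36 − 31 = 5 left.
5 days into February 2083 → February 5, 2083.
Counting back 3 months from February 5, 2083:
month 2 − 3 = -1, which is month 11 of year 2082 → November 2082.
Day 5 is valid in November, giving November 5, 2082.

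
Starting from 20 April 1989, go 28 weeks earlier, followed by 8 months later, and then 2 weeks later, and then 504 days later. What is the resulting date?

Subtracting 28 weeks (= 196 days) from April 20, 1989:
Going back 20 days from April 20, 1989 reaches the end of the previous month; 196 − 20 = 176 left.
March 1989 has 31 days: 176 − 31 = 145 left.
February 1989 has 28 days (1989 is not a leap year): 145 − 28 = 117 left.
January 1989 has 31 days: 117 − 31 = 86 left.
December 1988 has 31 days: 86 − 31 = 55 left.
November 1988 has 30 days: 55 − 30 = 25 left.
October 1988 has 31 days; 31 − 25 = 6 → October 6, 1988.
Counting forward 8 months from October 6, 1988:
month 10 + 8 = 18, which is month 6 of year 1989 → June 1989.
Day 6 is valid in June, giving June 6, 1989.
Adding 2 weeks (= 14 days) from June 6, 1989:
June has 30 days; 6 + 14 = 20, still in June.
Counting forward 504 days from June 20, 1989:
June has 30 days, so 30 − 20 = 10 days remain after June 20, 1989; 504 − 10 = 494 left.
July 1989 has 31 days: 494 − 31 = 463 left.
August 1989 has 31 days: 463 − 31 = 432 left.
September 1989 has 30 days: 432 − 30 = 402 left.
October 1989 has 31 days: 402 − 31 = 371 left.
November 1989 has 30 days: 371 − 30 = 341 left.
December 1989 has 31 days: 341 − 31 = 310 left.
January 1990 has 31 days: 310 − 31 = 279 left.
February 1990 has 28 days (1990 is not a leap year): 279 − 28 = 251 left.
March 1990 has 31 days: 251 − 31 = 220 left.
April 1990 has 30 days: 220 − 30 = 190 left.
May 1990 has 31 days: 190 − 31 = 159 left.
June 1990 has 30 days: 159 − 30 = 129 left.
July 1990 has 31 days: 129 − 31 = 98 left.
August 1990 has 31 days: 98 − 31 = 67 left.
September 1990 has 30 days: 67 − 30 = 37 left.
October 1990 has 31 days: 37 − 31 = 6 left.
6 days into November 1990 → November 6, 1990.

November 6, 1990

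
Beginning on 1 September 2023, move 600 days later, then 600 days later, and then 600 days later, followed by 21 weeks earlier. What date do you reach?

Adding 600 days from September 1, 2023:
September has 30 days, so 30 − 1 = 29 days remain after September 1, 2023; 600 − 29 = 571 left.
October 2023 has 31 days: 571 − 31 = 540 left.
November 2023 has 30 days: 540 − 30 = 510 left.
December 2023 has 31 days: 510 − 31 = 479 left.
January 2024 has 31 days: 479 − 31 = 448 left.
February 2024 has 29 days (2024 is a leap year): 448 − 29 = 419 left.
March 2024 has 31 days: 419 − 31 = 388 left.
April 2024 has 30 days: 388 − 30 = 358 left.
May 2024 has 31 days: 358 − 31 = 327 left.
June 2024 has 30 days: 327 − 30 = 297 left.
July 2024 has 31 days: 297 − 31 = 266 left.
August 2024 has 31 days: 266 − 31 = 235 left.
September 2024 has 30 days: 235 − 30 = 205 left.
October 2024 has 31 days: 205 − 31 = 174 left.
November 2024 has 30 days: 174 − 30 = 144 left.
December 2024 has 31 days: 144 − 31 = 113 left.
January 2025 has 31 days: 113 − 31 = 82 left.
February 2025 has 28 days (2025 is not a leap year): 82 − 28 = 54 left.
March 2025 has 31 days: 54 − 31 = 23 left.
23 days into April 2025 → April 23, 2025.
Adding 600 days from April 23, 2025:
April has 30 days, so 30 − 23 = 7 days remain after April 23, 2025; 600 − 7 = 593 left.
May 2025 has 31 days: 593 − 31 = 562 left.
June 2025 has 30 days: 562 − 30 = 532 left.
July 2025 has 31 days: 532 − 31 = 501 left.
August 2025 has 31 days: 501 − 31 = 470 left.
September 2025 has 30 days: 470 − 30 = 440 left.
October 2025 has 31 days: 440 − 31 = 409 left.
November 2025 has 30 days: 409 − 30 = 379 left.
December 2025 has 31 days: 379 − 31 = 348 left.
January 2026 has 31 days: 348 − 31 = 317 left.
February 2026 has 28 days (2026 is not a leap year): 317 − 28 = 289 left.
March 2026 has 31 days: 289 − 31 = 258 left.
April 2026 has 30 days: 258 − 30 = 228 left.
May 2026 has 31 days: 228 − 31 = 197 left.
June 2026 has 30 days: 197 − 30 = 167 left.
July 2026 has 31 days: 167 − 31 = 136 left.
August 2026 has 31 days: 136 − 31 = 105 left.
September 2026 has 30 days: 105 − 30 = 75 left.
October 2026 has 31 days: 75 − 31 = 44 left.
November 2026 has 30 days: 44 − 30 = 14 left.
14 days into December 2026 → December 14, 2026.
Counting forward 600 days from December 14, 2026:
December has 31 days, so 31 − 14 = 17 days remain after December 14, 2026; 600 − 17 = 583 left.
January 2027 has 31 days: 583 − 31 = 552 left.
February 2027 has 28 days (2027 is not a leap year): 552 − 28 = 524 left.
March 2027 has 31 days: 524 − 31 = 493 left.
April 2027 has 30 days: 493 − 30 = 463 left.
May 2027 has 31 days: 463 − 31 = 432 left.
June 2027 has 30 days: 432 − 30 = 402 left.
July 2027 has 31 days: 402 − 31 = 371 left.
August 2027 has 31 days: 371 − 31 = 340 left.
September 2027 has 30 days: 340 − 30 = 310 left.
October 2027 has 31 days: 310 − 31 = 279 left.
November 2027 has 30 days: 279 − 30 = 249 left.
December 2027 has 31 days: 249 − 31 = 218 left.
January 2028 has 31 days: 218 − 31 = 187 left.
February 2028 has 29 days (2028 is a leap year): 187 − 29 = 158 left.
March 2028 has 31 days: 158 − 31 = 127 left.
April 2028 has 30 days: 127 − 30 = 97 left.
May 2028 has 31 days: 97 − 31 = 66 left.
June 2028 has 30 days: 66 − 30 = 36 left.
July 2028 has 31 days: 36 − 31 = 5 left.
5 days into August 2028 → August 5, 2028.
Subtracting 21 weeks (= 147 days) from August 5, 2028:
Going back 5 days from August 5, 2028 reaches the end of the previous month; 147 − 5 = 142 left.
July 2028 has 31 days: 142 − 31 = 111 left.
June 2028 has 30 days: 111 − 30 = 81 left.
May 2028 has 31 days: 81 − 31 = 50 left.
April 2028 has 30 days: 50 − 30 = 20 left.
March 2028 has 31 days; 31 − 20 = 11 → March 11, 2028.

March 11, 2028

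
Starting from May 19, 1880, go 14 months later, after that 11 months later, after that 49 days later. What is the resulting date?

Advancing 14 months from May 19, 1880:
month 5 + 14 = 19, which is month 7 of year 1881 → July 1881.
Day 19 is valid in July, giving July 19, 1881.
Advancing 11 months from July 19, 1881:
month 7 + 11 = 18, which is month 6 of year 1882 → June 1882.
Day 19 is valid in June, giving June 19, 1882.
Advancing 49 days from June 19, 1882:
June has 30 days, so 30 − 19 = 11 days remain after June 19, 1882; 49 − 11 = 38 left.
July 1882 has 31 days: 38 − 31 = 7 left.
7 days into August 1882 → August 7, 1882.

August 7, 1882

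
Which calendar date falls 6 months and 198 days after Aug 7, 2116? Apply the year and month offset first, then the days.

August 24, 2117

Adding 6 months and 198 days from August 7, 2116: first the month/year part, then the days.
month 8 + 6 = 14, which is month 2 of year 2117 → February 2117.
Day 7 is valid in February, giving February 7, 2117.
Now add 198 days from February 7, 2117.
February has 28 days, so 28 − 7 = 21 days remain after February 7, 2117; 198 − 21 = 177 left.
March 2117 has 31 days: 177 − 31 = 146 left.
April 2117 has 30 days: 146 − 30 = 116 left.
May 2117 has 31 days: 116 − 31 = 85 left.
June 2117 has 30 days: 85 − 30 = 55 left.
July 2117 has 31 days: 55 − 31 = 24 left.
24 days into August 2117 → August 24, 2117.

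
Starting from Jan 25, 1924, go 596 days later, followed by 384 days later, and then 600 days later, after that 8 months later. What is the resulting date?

January 23, 1929

Advancing 596 days from January 25, 1924:
January has 31 days, so 31 − 25 = 6 days remain after January 25, 1924; 596 − 6 = 590 left.
February 1924 has 29 days (1924 is a leap year): 590 − 29 = 561 left.
March 1924 has 31 days: 561 − 31 = 530 left.
April 1924 has 30 days: 530 − 30 = 500 left.
May 1924 has 31 days: 500 − 31 = 469 left.
June 1924 has 30 days: 469 − 30 = 439 left.
July 1924 has 31 days: 439 − 31 = 408 left.
August 1924 has 31 days: 408 − 31 = 377 left.
September 1924 has 30 days: 377 − 30 = 347 left.
October 1924 has 31 days: 347 − 31 = 316 left.
November 1924 has 30 days: 316 − 30 = 286 left.
December 1924 has 31 days: 286 − 31 = 255 left.
January 1925 has 31 days: 255 − 31 = 224 left.
February 1925 has 28 days (1925 is not a leap year): 224 − 28 = 196 left.
March 1925 has 31 days: 196 − 31 = 165 left.
April 1925 has 30 days: 165 − 30 = 135 left.
May 1925 has 31 days: 135 − 31 = 104 left.
June 1925 has 30 days: 104 − 30 = 74 left.
July 1925 has 31 days: 74 − 31 = 43 left.
August 1925 has 31 days: 43 − 31 = 12 left.
12 days into September 1925 → September 12, 1925.
Counting forward 384 days from September 12, 1925:
September has 30 days, so 30 − 12 = 18 days remain after September 12, 1925; 384 − 18 = 366 left.
October 1925 has 31 days: 366 − 31 = 335 left.
November 1925 has 30 days: 335 − 30 = 305 left.
December 1925 has 31 days: 305 − 31 = 274 left.
January 1926 has 31 days: 274 − 31 = 243 left.
February 1926 has 28 days (1926 is not a leap year): 243 − 28 = 215 left.
March 1926 has 31 days: 215 − 31 = 184 left.
April 1926 has 30 days: 184 − 30 = 154 left.
May 1926 has 31 days: 154 − 31 = 123 left.
June 1926 has 30 days: 123 − 30 = 93 left.
July 1926 has 31 days: 93 − 31 = 62 left.
August 1926 has 31 days: 62 − 31 = 31 left.
September 1926 has 30 days: 31 − 30 = 1 left.
1 day into October 1926 → October 1, 1926.
Advancing 600 days from October 1, 1926:
October has 31 days, so 31 − 1 = 30 days remain after October 1, 1926; 600 − 30 = 570 left.
November 1926 has 30 days: 570 − 30 = 540 left.
December 1926 has 31 days: 540 − 31 = 509 left.
January 1927 has 31 days: 509 − 31 = 478 left.
February 1927 has 28 days (1927 is not a leap year): 478 − 28 = 450 left.
March 1927 has 31 days: 450 − 31 = 419 left.
April 1927 has 30 days: 419 − 30 = 389 left.
May 1927 has 31 days: 389 − 31 = 358 left.
June 1927 has 30 days: 358 − 30 = 328 left.
July 1927 has 31 days: 328 − 31 = 297 left.
August 1927 has 31 days: 297 − 31 = 266 left.
September 1927 has 30 days: 266 − 30 = 236 left.
October 1927 has 31 days: 236 − 31 = 205 left.
November 1927 has 30 days: 205 − 30 = 175 left.
December 1927 has 31 days: 175 − 31 = 144 left.
January 1928 has 31 days: 144 − 31 = 113 left.
February 1928 has 29 days (1928 is a leap year): 113 − 29 = 84 left.
March 1928 has 31 days: 84 − 31 = 53 left.
April 1928 has 30 days: 53 − 30 = 23 left.
23 days into May 1928 → May 23, 1928.
Advancing 8 months from May 23, 1928:
month 5 + 8 = 13, which is month 1 of year 1929 → January 1929.
Day 23 is valid in January, giving January 23, 1929.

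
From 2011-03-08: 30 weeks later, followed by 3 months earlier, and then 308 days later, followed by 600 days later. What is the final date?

December 28, 2013

Counting forward 30 weeks (= 210 days) from March 8, 2011:
March has 31 days, so 31 − 8 = 23 days remain after March 8, 2011; 210 − 23 = 187 left.
April 2011 has 30 days: 187 − 30 = 157 left.
May 2011 has 31 days: 157 − 31 = 126 left.
June 2011 has 30 days: 126 − 30 = 96 left.
July 2011 has 31 days: 96 − 31 = 65 left.
August 2011 has 31 days: 65 − 31 = 34 left.
September 2011 has 30 days: 34 − 30 = 4 left.
4 days into October 2011 → October 4, 2011.
Going back 3 months from October 4, 2011:
month 10 − 3 = 7 → July 2011.
Day 4 is valid in July, giving July 4, 2011.
Counting forward 308 days from July 4, 2011:
July has 31 days, so 31 − 4 = 27 days remain after July 4, 2011; 308 − 27 = 281 left.
August 2011 has 31 days: 281 − 31 = 250 left.
September 2011 has 30 days: 250 − 30 = 220 left.
October 2011 has 31 days: 220 − 31 = 189 left.
November 2011 has 30 days: 189 − 30 = 159 left.
December 2011 has 31 days: 159 − 31 = 128 left.
January 2012 has 31 days: 128 − 31 = 97 left.
February 2012 has 29 days (2012 is a leap year): 97 − 29 = 68 left.
March 2012 has 31 days: 68 − 31 = 37 left.
April 2012 has 30 days: 37 − 30 = 7 left.
7 days into May 2012 → May 7, 2012.
Adding 600 days from May 7, 2012:
May has 31 days, so 31 − 7 = 24 days remain after May 7, 2012; 600 − 24 = 576 left.
June 2012 has 30 days: 576 − 30 = 546 left.
July 2012 has 31 days: 546 − 31 = 515 left.
August 2012 has 31 days: 515 − 31 = 484 left.
September 2012 has 30 days: 484 − 30 = 454 left.
October 2012 has 31 days: 454 − 31 = 423 left.
November 2012 has 30 days: 423 − 30 = 393 left.
December 2012 has 31 days: 393 − 31 = 362 left.
January 2013 has 31 days: 362 − 31 = 331 left.
February 2013 has 28 days (2013 is not a leap year): 331 − 28 = 303 left.
March 2013 has 31 days: 303 − 31 = 272 left.
April 2013 has 30 days: 272 − 30 = 242 left.
May 2013 has 31 days: 242 − 31 = 211 left.
June 2013 has 30 days: 211 − 30 = 181 left.
July 2013 has 31 days: 181 − 31 = 150 left.
August 2013 has 31 days: 150 − 31 = 119 left.
September 2013 has 30 days: 119 − 30 = 89 left.
October 2013 has 31 days: 89 − 31 = 58 left.
November 2013 has 30 days: 58 − 30 = 28 left.
28 days into December 2013 → December 28, 2013.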